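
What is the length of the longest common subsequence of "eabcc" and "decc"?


LCS of "eabcc" and "decc"
DP table:
           d    e    c    c
      0    0    0    0    0
  e   0    0    1    1    1
  a   0    0    1    1    1
  b   0    0    1    1    1
  c   0    0    1    2    2
  c   0    0    1    2    3
LCS length = dp[5][4] = 3

3


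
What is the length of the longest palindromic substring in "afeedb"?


Input: "afeedb"
Checking substrings for palindromes:
  [2:4] "ee" (len 2) => palindrome
Longest palindromic substring: "ee" with length 2

2


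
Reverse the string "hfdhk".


Input: hfdhk
Reading characters right to left:
  Position 4: 'k'
  Position 3: 'h'
  Position 2: 'd'
  Position 1: 'f'
  Position 0: 'h'
Reversed: khdfh

khdfh


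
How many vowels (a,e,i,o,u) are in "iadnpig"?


Input: iadnpig
Checking each character:
  'i' at position 0: vowel (running total: 1)
  'a' at position 1: vowel (running total: 2)
  'd' at position 2: consonant
  'n' at position 3: consonant
  'p' at position 4: consonant
  'i' at position 5: vowel (running total: 3)
  'g' at position 6: consonant
Total vowels: 3

3


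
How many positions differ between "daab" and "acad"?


Comparing "daab" and "acad" position by position:
  Position 0: 'd' vs 'a' => DIFFER
  Position 1: 'a' vs 'c' => DIFFER
  Position 2: 'a' vs 'a' => same
  Position 3: 'b' vs 'd' => DIFFER
Positions that differ: 3

3


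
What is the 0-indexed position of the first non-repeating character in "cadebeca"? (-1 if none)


Input: cadebeca
Character frequencies:
  'a': 2
  'b': 1
  'c': 2
  'd': 1
  'e': 2
Scanning left to right for freq == 1:
  Position 0 ('c'): freq=2, skip
  Position 1 ('a'): freq=2, skip
  Position 2 ('d'): unique! => answer = 2

2


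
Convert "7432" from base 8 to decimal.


Input: "7432" in base 8
Positional expansion:
  Digit '7' (value 7) x 8^3 = 3584
  Digit '4' (value 4) x 8^2 = 256
  Digit '3' (value 3) x 8^1 = 24
  Digit '2' (value 2) x 8^0 = 2
Sum = 3866

3866


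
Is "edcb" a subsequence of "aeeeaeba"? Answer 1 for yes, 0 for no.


Check if "edcb" is a subsequence of "aeeeaeba"
Greedy scan:
  Position 0 ('a'): no match needed
  Position 1 ('e'): matches sub[0] = 'e'
  Position 2 ('e'): no match needed
  Position 3 ('e'): no match needed
  Position 4 ('a'): no match needed
  Position 5 ('e'): no match needed
  Position 6 ('b'): no match needed
  Position 7 ('a'): no match needed
Only matched 1/4 characters => not a subsequence

0


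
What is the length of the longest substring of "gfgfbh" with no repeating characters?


Input: "gfgfbh"
Sliding window (track last position of each char):
  Position 0 ('g'): window [0,0] length 1 -- new best
  Position 1 ('f'): window [0,1] length 2 -- new best
  Position 2 ('g'): repeat (last at 0), move window start to 1
  Position 2 ('g'): window [1,2] length 2
  Position 3 ('f'): repeat (last at 1), move window start to 2
  Position 3 ('f'): window [2,3] length 2
  Position 4 ('b'): window [2,4] length 3 -- new best
  Position 5 ('h'): window [2,5] length 4 -- new best
Longest substring with no repeats: "gfbh" with length 4

4


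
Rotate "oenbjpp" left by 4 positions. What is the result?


Input: "oenbjpp", rotate left by 4
First 4 characters: "oenb"
Remaining characters: "jpp"
Concatenate remaining + first: "jpp" + "oenb" = "jppoenb"

jppoenb


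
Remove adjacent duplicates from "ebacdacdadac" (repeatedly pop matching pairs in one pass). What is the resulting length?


Input: ebacdacdadac
Stack-based adjacent duplicate removal:
  Read 'e': push. Stack: e
  Read 'b': push. Stack: eb
  Read 'a': push. Stack: eba
  Read 'c': push. Stack: ebac
  Read 'd': push. Stack: ebacd
  Read 'a': push. Stack: ebacda
  Read 'c': push. Stack: ebacdac
  Read 'd': push. Stack: ebacdacd
  Read 'a': push. Stack: ebacdacda
  Read 'd': push. Stack: ebacdacdad
  Read 'a': push. Stack: ebacdacdada
  Read 'c': push. Stack: ebacdacdadac
Final stack: "ebacdacdadac" (length 12)

12


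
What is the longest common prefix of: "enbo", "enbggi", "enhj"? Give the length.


Words: enbo, enbggi, enhj
  Position 0: all 'e' => match
  Position 1: all 'n' => match
  Position 2: ('b', 'b', 'h') => mismatch, stop
LCP = "en" (length 2)

2


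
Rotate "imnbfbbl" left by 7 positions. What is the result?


Input: "imnbfbbl", rotate left by 7
First 7 characters: "imnbfbb"
Remaining characters: "l"
Concatenate remaining + first: "l" + "imnbfbb" = "limnbfbb"

limnbfbb


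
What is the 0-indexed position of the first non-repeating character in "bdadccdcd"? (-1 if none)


Input: bdadccdcd
Character frequencies:
  'a': 1
  'b': 1
  'c': 3
  'd': 4
Scanning left to right for freq == 1:
  Position 0 ('b'): unique! => answer = 0

0


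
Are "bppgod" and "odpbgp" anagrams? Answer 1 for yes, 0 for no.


Strings: "bppgod", "odpbgp"
Sorted first:  bdgopp
Sorted second: bdgopp
Sorted forms match => anagrams

1


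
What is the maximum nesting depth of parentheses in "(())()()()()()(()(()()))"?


Input: "(())()()()()()(()(()()))"
Tracking depth:
  Position 0 '(': depth becomes 1
  Position 1 '(': depth becomes 2
  Position 2 ')': depth becomes 1
  Position 3 ')': depth becomes 0
  Position 4 '(': depth becomes 1
  Position 5 ')': depth becomes 0
  Position 6 '(': depth becomes 1
  Position 7 ')': depth becomes 0
  Position 8 '(': depth becomes 1
  Position 9 ')': depth becomes 0
  Position 10 '(': depth becomes 1
  Position 11 ')': depth becomes 0
  Position 12 '(': depth becomes 1
  Position 13 ')': depth becomes 0
  Position 14 '(': depth becomes 1
  Position 15 '(': depth becomes 2
  Position 16 ')': depth becomes 1
  Position 17 '(': depth becomes 2
  Position 18 '(': depth becomes 3
  Position 19 ')': depth becomes 2
  Position 20 '(': depth becomes 3
  Position 21 ')': depth becomes 2
  Position 22 ')': depth becomes 1
  Position 23 ')': depth becomes 0
Maximum depth reached: 3

3


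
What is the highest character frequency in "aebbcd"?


Input: aebbcd
Character counts:
  'a': 1
  'b': 2
  'c': 1
  'd': 1
  'e': 1
Maximum frequency: 2

2


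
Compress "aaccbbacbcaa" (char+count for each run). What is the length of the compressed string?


Input: aaccbbacbcaa
Runs:
  'a' x 2 => "a2"
  'c' x 2 => "c2"
  'b' x 2 => "b2"
  'a' x 1 => "a1"
  'c' x 1 => "c1"
  'b' x 1 => "b1"
  'c' x 1 => "c1"
  'a' x 2 => "a2"
Compressed: "a2c2b2a1c1b1c1a2"
Compressed length: 16

16


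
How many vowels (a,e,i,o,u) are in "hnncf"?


Input: hnncf
Checking each character:
  'h' at position 0: consonant
  'n' at position 1: consonant
  'n' at position 2: consonant
  'c' at position 3: consonant
  'f' at position 4: consonant
Total vowels: 0

0


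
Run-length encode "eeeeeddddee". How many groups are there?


Input: eeeeeddddee
Scanning for consecutive runs:
  Group 1: 'e' x 5 (positions 0-4)
  Group 2: 'd' x 4 (positions 5-8)
  Group 3: 'e' x 2 (positions 9-10)
Total groups: 3

3


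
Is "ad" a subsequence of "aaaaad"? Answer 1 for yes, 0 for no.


Check if "ad" is a subsequence of "aaaaad"
Greedy scan:
  Position 0 ('a'): matches sub[0] = 'a'
  Position 1 ('a'): no match needed
  Position 2 ('a'): no match needed
  Position 3 ('a'): no match needed
  Position 4 ('a'): no match needed
  Position 5 ('d'): matches sub[1] = 'd'
All 2 characters matched => is a subsequence

1


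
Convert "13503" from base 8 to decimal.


Input: "13503" in base 8
Positional expansion:
  Digit '1' (value 1) x 8^4 = 4096
  Digit '3' (value 3) x 8^3 = 1536
  Digit '5' (value 5) x 8^2 = 320
  Digit '0' (value 0) x 8^1 = 0
  Digit '3' (value 3) x 8^0 = 3
Sum = 5955

5955


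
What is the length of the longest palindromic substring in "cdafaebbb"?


Input: "cdafaebbb"
Checking substrings for palindromes:
  [2:5] "afa" (len 3) => palindrome
  [6:9] "bbb" (len 3) => palindrome
  [6:8] "bb" (len 2) => palindrome
  [7:9] "bb" (len 2) => palindrome
Longest palindromic substring: "afa" with length 3

3


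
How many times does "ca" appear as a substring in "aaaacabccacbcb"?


Searching for "ca" in "aaaacabccacbcb"
Scanning each position:
  Position 0: "aa" => no
  Position 1: "aa" => no
  Position 2: "aa" => no
  Position 3: "ac" => no
  Position 4: "ca" => MATCH
  Position 5: "ab" => no
  Position 6: "bc" => no
  Position 7: "cc" => no
  Position 8: "ca" => MATCH
  Position 9: "ac" => no
  Position 10: "cb" => no
  Position 11: "bc" => no
  Position 12: "cb" => no
Total occurrences: 2

2


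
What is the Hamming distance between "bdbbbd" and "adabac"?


Comparing "bdbbbd" and "adabac" position by position:
  Position 0: 'b' vs 'a' => differ
  Position 1: 'd' vs 'd' => same
  Position 2: 'b' vs 'a' => differ
  Position 3: 'b' vs 'b' => same
  Position 4: 'b' vs 'a' => differ
  Position 5: 'd' vs 'c' => differ
Total differences (Hamming distance): 4

4


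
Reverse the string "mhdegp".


Input: mhdegp
Reading characters right to left:
  Position 5: 'p'
  Position 4: 'g'
  Position 3: 'e'
  Position 2: 'd'
  Position 1: 'h'
  Position 0: 'm'
Reversed: pgedhm

pgedhm


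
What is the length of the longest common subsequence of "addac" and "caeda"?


LCS of "addac" and "caeda"
DP table:
           c    a    e    d    a
      0    0    0    0    0    0
  a   0    0    1    1    1    1
  d   0    0    1    1    2    2
  d   0    0    1    1    2    2
  a   0    0    1    1    2    3
  c   0    1    1    1    2    3
LCS length = dp[5][5] = 3

3


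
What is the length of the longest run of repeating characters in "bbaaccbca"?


Input: "bbaaccbca"
Scanning for longest run:
  Position 1 ('b'): continues run of 'b', length=2
  Position 2 ('a'): new char, reset run to 1
  Position 3 ('a'): continues run of 'a', length=2
  Position 4 ('c'): new char, reset run to 1
  Position 5 ('c'): continues run of 'c', length=2
  Position 6 ('b'): new char, reset run to 1
  Position 7 ('c'): new char, reset run to 1
  Position 8 ('a'): new char, reset run to 1
Longest run: 'b' with length 2

2


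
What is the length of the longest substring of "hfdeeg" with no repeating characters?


Input: "hfdeeg"
Sliding window (track last position of each char):
  Position 0 ('h'): window [0,0] length 1 -- new best
  Position 1 ('f'): window [0,1] length 2 -- new best
  Position 2 ('d'): window [0,2] length 3 -- new best
  Position 3 ('e'): window [0,3] length 4 -- new best
  Position 4 ('e'): repeat (last at 3), move window start to 4
  Position 4 ('e'): window [4,4] length 1
  Position 5 ('g'): window [4,5] length 2
Longest substring with no repeats: "hfde" with length 4

4


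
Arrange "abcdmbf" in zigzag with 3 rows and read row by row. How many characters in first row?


Zigzag "abcdmbf" into 3 rows:
Placing characters:
  'a' => row 0
  'b' => row 1
  'c' => row 2
  'd' => row 1
  'm' => row 0
  'b' => row 1
  'f' => row 2
Rows:
  Row 0: "am"
  Row 1: "bdb"
  Row 2: "cf"
First row length: 2

2


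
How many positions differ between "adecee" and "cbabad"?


Comparing "adecee" and "cbabad" position by position:
  Position 0: 'a' vs 'c' => DIFFER
  Position 1: 'd' vs 'b' => DIFFER
  Position 2: 'e' vs 'a' => DIFFER
  Position 3: 'c' vs 'b' => DIFFER
  Position 4: 'e' vs 'a' => DIFFER
  Position 5: 'e' vs 'd' => DIFFER
Positions that differ: 6

6


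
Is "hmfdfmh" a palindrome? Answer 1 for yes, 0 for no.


Input: hmfdfmh
Reversed: hmfdfmh
  Compare pos 0 ('h') with pos 6 ('h'): match
  Compare pos 1 ('m') with pos 5 ('m'): match
  Compare pos 2 ('f') with pos 4 ('f'): match
Result: palindrome

1


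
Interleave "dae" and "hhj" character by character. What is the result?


Interleaving "dae" and "hhj":
  Position 0: 'd' from first, 'h' from second => "dh"
  Position 1: 'a' from first, 'h' from second => "ah"
  Position 2: 'e' from first, 'j' from second => "ej"
Result: dhahej

dhahej


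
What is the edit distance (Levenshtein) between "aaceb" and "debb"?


Computing edit distance: "aaceb" -> "debb"
DP table:
           d    e    b    b
      0    1    2    3    4
  a   1    1    2    3    4
  a   2    2    2    3    4
  c   3    3    3    3    4
  e   4    4    3    4    4
  b   5    5    4    3    4
Edit distance = dp[5][4] = 4

4


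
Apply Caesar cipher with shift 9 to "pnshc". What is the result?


Caesar cipher: shift "pnshc" by 9
  'p' (pos 15) + 9 = pos 24 = 'y'
  'n' (pos 13) + 9 = pos 22 = 'w'
  's' (pos 18) + 9 = pos 1 = 'b'
  'h' (pos 7) + 9 = pos 16 = 'q'
  'c' (pos 2) + 9 = pos 11 = 'l'
Result: ywbql

ywbql


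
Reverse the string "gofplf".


Input: gofplf
Reading characters right to left:
  Position 5: 'f'
  Position 4: 'l'
  Position 3: 'p'
  Position 2: 'f'
  Position 1: 'o'
  Position 0: 'g'
Reversed: flpfog

flpfog


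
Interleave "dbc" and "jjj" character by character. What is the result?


Interleaving "dbc" and "jjj":
  Position 0: 'd' from first, 'j' from second => "dj"
  Position 1: 'b' from first, 'j' from second => "bj"
  Position 2: 'c' from first, 'j' from second => "cj"
Result: djbjcj

djbjcj


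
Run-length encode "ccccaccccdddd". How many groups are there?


Input: ccccaccccdddd
Scanning for consecutive runs:
  Group 1: 'c' x 4 (positions 0-3)
  Group 2: 'a' x 1 (positions 4-4)
  Group 3: 'c' x 4 (positions 5-8)
  Group 4: 'd' x 4 (positions 9-12)
Total groups: 4

4


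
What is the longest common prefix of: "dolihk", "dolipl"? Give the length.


Words: dolihk, dolipl
  Position 0: all 'd' => match
  Position 1: all 'o' => match
  Position 2: all 'l' => match
  Position 3: all 'i' => match
  Position 4: ('h', 'p') => mismatch, stop
LCP = "doli" (length 4)

4


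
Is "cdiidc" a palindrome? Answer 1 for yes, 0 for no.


Input: cdiidc
Reversed: cdiidc
  Compare pos 0 ('c') with pos 5 ('c'): match
  Compare pos 1 ('d') with pos 4 ('d'): match
  Compare pos 2 ('i') with pos 3 ('i'): match
Result: palindrome

1


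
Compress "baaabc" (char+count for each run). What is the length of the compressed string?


Input: baaabc
Runs:
  'b' x 1 => "b1"
  'a' x 3 => "a3"
  'b' x 1 => "b1"
  'c' x 1 => "c1"
Compressed: "b1a3b1c1"
Compressed length: 8

8


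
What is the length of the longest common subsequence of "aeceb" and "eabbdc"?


LCS of "aeceb" and "eabbdc"
DP table:
           e    a    b    b    d    c
      0    0    0    0    0    0    0
  a   0    0    1    1    1    1    1
  e   0    1    1    1    1    1    1
  c   0    1    1    1    1    1    2
  e   0    1    1    1    1    1    2
  b   0    1    1    2    2    2    2
LCS length = dp[5][6] = 2

2


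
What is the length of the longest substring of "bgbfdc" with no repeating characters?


Input: "bgbfdc"
Sliding window (track last position of each char):
  Position 0 ('b'): window [0,0] length 1 -- new best
  Position 1 ('g'): window [0,1] length 2 -- new best
  Position 2 ('b'): repeat (last at 0), move window start to 1
  Position 2 ('b'): window [1,2] length 2
  Position 3 ('f'): window [1,3] length 3 -- new best
  Position 4 ('d'): window [1,4] length 4 -- new best
  Position 5 ('c'): window [1,5] length 5 -- new best
Longest substring with no repeats: "gbfdc" with length 5

5


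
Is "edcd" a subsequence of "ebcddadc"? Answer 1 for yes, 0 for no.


Check if "edcd" is a subsequence of "ebcddadc"
Greedy scan:
  Position 0 ('e'): matches sub[0] = 'e'
  Position 1 ('b'): no match needed
  Position 2 ('c'): no match needed
  Position 3 ('d'): matches sub[1] = 'd'
  Position 4 ('d'): no match needed
  Position 5 ('a'): no match needed
  Position 6 ('d'): no match needed
  Position 7 ('c'): matches sub[2] = 'c'
Only matched 3/4 characters => not a subsequence

0


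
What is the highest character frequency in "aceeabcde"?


Input: aceeabcde
Character counts:
  'a': 2
  'b': 1
  'c': 2
  'd': 1
  'e': 3
Maximum frequency: 3

3


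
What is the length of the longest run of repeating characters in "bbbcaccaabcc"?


Input: "bbbcaccaabcc"
Scanning for longest run:
  Position 1 ('b'): continues run of 'b', length=2
  Position 2 ('b'): continues run of 'b', length=3
  Position 3 ('c'): new char, reset run to 1
  Position 4 ('a'): new char, reset run to 1
  Position 5 ('c'): new char, reset run to 1
  Position 6 ('c'): continues run of 'c', length=2
  Position 7 ('a'): new char, reset run to 1
  Position 8 ('a'): continues run of 'a', length=2
  Position 9 ('b'): new char, reset run to 1
  Position 10 ('c'): new char, reset run to 1
  Position 11 ('c'): continues run of 'c', length=2
Longest run: 'b' with length 3

3


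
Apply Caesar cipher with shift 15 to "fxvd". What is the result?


Caesar cipher: shift "fxvd" by 15
  'f' (pos 5) + 15 = pos 20 = 'u'
  'x' (pos 23) + 15 = pos 12 = 'm'
  'v' (pos 21) + 15 = pos 10 = 'k'
  'd' (pos 3) + 15 = pos 18 = 's'
Result: umks

umks


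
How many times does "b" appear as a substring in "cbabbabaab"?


Searching for "b" in "cbabbabaab"
Scanning each position:
  Position 0: "c" => no
  Position 1: "b" => MATCH
  Position 2: "a" => no
  Position 3: "b" => MATCH
  Position 4: "b" => MATCH
  Position 5: "a" => no
  Position 6: "b" => MATCH
  Position 7: "a" => no
  Position 8: "a" => no
  Position 9: "b" => MATCH
Total occurrences: 5

5


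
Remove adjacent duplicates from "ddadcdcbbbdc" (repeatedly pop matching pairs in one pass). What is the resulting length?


Input: ddadcdcbbbdc
Stack-based adjacent duplicate removal:
  Read 'd': push. Stack: d
  Read 'd': matches stack top 'd' => pop. Stack: (empty)
  Read 'a': push. Stack: a
  Read 'd': push. Stack: ad
  Read 'c': push. Stack: adc
  Read 'd': push. Stack: adcd
  Read 'c': push. Stack: adcdc
  Read 'b': push. Stack: adcdcb
  Read 'b': matches stack top 'b' => pop. Stack: adcdc
  Read 'b': push. Stack: adcdcb
  Read 'd': push. Stack: adcdcbd
  Read 'c': push. Stack: adcdcbdc
Final stack: "adcdcbdc" (length 8)

8


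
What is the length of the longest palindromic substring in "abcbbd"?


Input: "abcbbd"
Checking substrings for palindromes:
  [1:4] "bcb" (len 3) => palindrome
  [3:5] "bb" (len 2) => palindrome
Longest palindromic substring: "bcb" with length 3

3


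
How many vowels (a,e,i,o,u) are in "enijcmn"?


Input: enijcmn
Checking each character:
  'e' at position 0: vowel (running total: 1)
  'n' at position 1: consonant
  'i' at position 2: vowel (running total: 2)
  'j' at position 3: consonant
  'c' at position 4: consonant
  'm' at position 5: consonant
  'n' at position 6: consonant
Total vowels: 2

2


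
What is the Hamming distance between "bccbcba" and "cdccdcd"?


Comparing "bccbcba" and "cdccdcd" position by position:
  Position 0: 'b' vs 'c' => differ
  Position 1: 'c' vs 'd' => differ
  Position 2: 'c' vs 'c' => same
  Position 3: 'b' vs 'c' => differ
  Position 4: 'c' vs 'd' => differ
  Position 5: 'b' vs 'c' => differ
  Position 6: 'a' vs 'd' => differ
Total differences (Hamming distance): 6

6


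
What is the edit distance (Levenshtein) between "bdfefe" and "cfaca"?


Computing edit distance: "bdfefe" -> "cfaca"
DP table:
           c    f    a    c    a
      0    1    2    3    4    5
  b   1    1    2    3    4    5
  d   2    2    2    3    4    5
  f   3    3    2    3    4    5
  e   4    4    3    3    4    5
  f   5    5    4    4    4    5
  e   6    6    5    5    5    5
Edit distance = dp[6][5] = 5

5


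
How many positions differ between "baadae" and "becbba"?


Comparing "baadae" and "becbba" position by position:
  Position 0: 'b' vs 'b' => same
  Position 1: 'a' vs 'e' => DIFFER
  Position 2: 'a' vs 'c' => DIFFER
  Position 3: 'd' vs 'b' => DIFFER
  Position 4: 'a' vs 'b' => DIFFER
  Position 5: 'e' vs 'a' => DIFFER
Positions that differ: 5

5


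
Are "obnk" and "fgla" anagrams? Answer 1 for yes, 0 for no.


Strings: "obnk", "fgla"
Sorted first:  bkno
Sorted second: afgl
Differ at position 0: 'b' vs 'a' => not anagrams

0


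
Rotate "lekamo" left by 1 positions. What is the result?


Input: "lekamo", rotate left by 1
First 1 characters: "l"
Remaining characters: "ekamo"
Concatenate remaining + first: "ekamo" + "l" = "ekamol"

ekamol


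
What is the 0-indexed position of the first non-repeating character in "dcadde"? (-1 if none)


Input: dcadde
Character frequencies:
  'a': 1
  'c': 1
  'd': 3
  'e': 1
Scanning left to right for freq == 1:
  Position 0 ('d'): freq=3, skip
  Position 1 ('c'): unique! => answer = 1

1


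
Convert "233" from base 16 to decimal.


Input: "233" in base 16
Positional expansion:
  Digit '2' (value 2) x 16^2 = 512
  Digit '3' (value 3) x 16^1 = 48
  Digit '3' (value 3) x 16^0 = 3
Sum = 563

563


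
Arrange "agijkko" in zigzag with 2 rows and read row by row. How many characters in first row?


Zigzag "agijkko" into 2 rows:
Placing characters:
  'a' => row 0
  'g' => row 1
  'i' => row 0
  'j' => row 1
  'k' => row 0
  'k' => row 1
  'o' => row 0
Rows:
  Row 0: "aiko"
  Row 1: "gjk"
First row length: 4

4


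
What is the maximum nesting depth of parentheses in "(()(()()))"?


Input: "(()(()()))"
Tracking depth:
  Position 0 '(': depth becomes 1
  Position 1 '(': depth becomes 2
  Position 2 ')': depth becomes 1
  Position 3 '(': depth becomes 2
  Position 4 '(': depth becomes 3
  Position 5 ')': depth becomes 2
  Position 6 '(': depth becomes 3
  Position 7 ')': depth becomes 2
  Position 8 ')': depth becomes 1
  Position 9 ')': depth becomes 0
Maximum depth reached: 3

3


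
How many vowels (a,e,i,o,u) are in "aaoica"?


Input: aaoica
Checking each character:
  'a' at position 0: vowel (running total: 1)
  'a' at position 1: vowel (running total: 2)
  'o' at position 2: vowel (running total: 3)
  'i' at position 3: vowel (running total: 4)
  'c' at position 4: consonant
  'a' at position 5: vowel (running total: 5)
Total vowels: 5

5


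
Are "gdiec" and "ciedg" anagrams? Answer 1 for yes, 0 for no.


Strings: "gdiec", "ciedg"
Sorted first:  cdegi
Sorted second: cdegi
Sorted forms match => anagrams

1


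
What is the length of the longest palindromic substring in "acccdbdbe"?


Input: "acccdbdbe"
Checking substrings for palindromes:
  [1:4] "ccc" (len 3) => palindrome
  [4:7] "dbd" (len 3) => palindrome
  [5:8] "bdb" (len 3) => palindrome
  [1:3] "cc" (len 2) => palindrome
  [2:4] "cc" (len 2) => palindrome
Longest palindromic substring: "ccc" with length 3

3


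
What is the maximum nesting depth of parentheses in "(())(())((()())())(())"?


Input: "(())(())((()())())(())"
Tracking depth:
  Position 0 '(': depth becomes 1
  Position 1 '(': depth becomes 2
  Position 2 ')': depth becomes 1
  Position 3 ')': depth becomes 0
  Position 4 '(': depth becomes 1
  Position 5 '(': depth becomes 2
  Position 6 ')': depth becomes 1
  Position 7 ')': depth becomes 0
  Position 8 '(': depth becomes 1
  Position 9 '(': depth becomes 2
  Position 10 '(': depth becomes 3
  Position 11 ')': depth becomes 2
  Position 12 '(': depth becomes 3
  Position 13 ')': depth becomes 2
  Position 14 ')': depth becomes 1
  Position 15 '(': depth becomes 2
  Position 16 ')': depth becomes 1
  Position 17 ')': depth becomes 0
  Position 18 '(': depth becomes 1
  Position 19 '(': depth becomes 2
  Position 20 ')': depth becomes 1
  Position 21 ')': depth becomes 0
Maximum depth reached: 3

3


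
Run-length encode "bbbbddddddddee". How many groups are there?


Input: bbbbddddddddee
Scanning for consecutive runs:
  Group 1: 'b' x 4 (positions 0-3)
  Group 2: 'd' x 8 (positions 4-11)
  Group 3: 'e' x 2 (positions 12-13)
Total groups: 3

3


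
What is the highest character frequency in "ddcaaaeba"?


Input: ddcaaaeba
Character counts:
  'a': 4
  'b': 1
  'c': 1
  'd': 2
  'e': 1
Maximum frequency: 4

4


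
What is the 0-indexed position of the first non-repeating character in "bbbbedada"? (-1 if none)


Input: bbbbedada
Character frequencies:
  'a': 2
  'b': 4
  'd': 2
  'e': 1
Scanning left to right for freq == 1:
  Position 0 ('b'): freq=4, skip
  Position 1 ('b'): freq=4, skip
  Position 2 ('b'): freq=4, skip
  Position 3 ('b'): freq=4, skip
  Position 4 ('e'): unique! => answer = 4

4


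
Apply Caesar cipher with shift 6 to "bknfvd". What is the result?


Caesar cipher: shift "bknfvd" by 6
  'b' (pos 1) + 6 = pos 7 = 'h'
  'k' (pos 10) + 6 = pos 16 = 'q'
  'n' (pos 13) + 6 = pos 19 = 't'
  'f' (pos 5) + 6 = pos 11 = 'l'
  'v' (pos 21) + 6 = pos 1 = 'b'
  'd' (pos 3) + 6 = pos 9 = 'j'
Result: hqtlbj

hqtlbj


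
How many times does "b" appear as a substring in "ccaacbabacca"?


Searching for "b" in "ccaacbabacca"
Scanning each position:
  Position 0: "c" => no
  Position 1: "c" => no
  Position 2: "a" => no
  Position 3: "a" => no
  Position 4: "c" => no
  Position 5: "b" => MATCH
  Position 6: "a" => no
  Position 7: "b" => MATCH
  Position 8: "a" => no
  Position 9: "c" => no
  Position 10: "c" => no
  Position 11: "a" => no
Total occurrences: 2

2


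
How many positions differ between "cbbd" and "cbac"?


Comparing "cbbd" and "cbac" position by position:
  Position 0: 'c' vs 'c' => same
  Position 1: 'b' vs 'b' => same
  Position 2: 'b' vs 'a' => DIFFER
  Position 3: 'd' vs 'c' => DIFFER
Positions that differ: 2

2


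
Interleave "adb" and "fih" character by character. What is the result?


Interleaving "adb" and "fih":
  Position 0: 'a' from first, 'f' from second => "af"
  Position 1: 'd' from first, 'i' from second => "di"
  Position 2: 'b' from first, 'h' from second => "bh"
Result: afdibh

afdibh


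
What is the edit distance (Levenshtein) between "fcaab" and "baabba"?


Computing edit distance: "fcaab" -> "baabba"
DP table:
           b    a    a    b    b    a
      0    1    2    3    4    5    6
  f   1    1    2    3    4    5    6
  c   2    2    2    3    4    5    6
  a   3    3    2    2    3    4    5
  a   4    4    3    2    3    4    4
  b   5    4    4    3    2    3    4
Edit distance = dp[5][6] = 4

4


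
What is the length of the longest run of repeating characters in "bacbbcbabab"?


Input: "bacbbcbabab"
Scanning for longest run:
  Position 1 ('a'): new char, reset run to 1
  Position 2 ('c'): new char, reset run to 1
  Position 3 ('b'): new char, reset run to 1
  Position 4 ('b'): continues run of 'b', length=2
  Position 5 ('c'): new char, reset run to 1
  Position 6 ('b'): new char, reset run to 1
  Position 7 ('a'): new char, reset run to 1
  Position 8 ('b'): new char, reset run to 1
  Position 9 ('a'): new char, reset run to 1
  Position 10 ('b'): new char, reset run to 1
Longest run: 'b' with length 2

2


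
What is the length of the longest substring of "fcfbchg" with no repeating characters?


Input: "fcfbchg"
Sliding window (track last position of each char):
  Position 0 ('f'): window [0,0] length 1 -- new best
  Position 1 ('c'): window [0,1] length 2 -- new best
  Position 2 ('f'): repeat (last at 0), move window start to 1
  Position 2 ('f'): window [1,2] length 2
  Position 3 ('b'): window [1,3] length 3 -- new best
  Position 4 ('c'): repeat (last at 1), move window start to 2
  Position 4 ('c'): window [2,4] length 3
  Position 5 ('h'): window [2,5] length 4 -- new best
  Position 6 ('g'): window [2,6] length 5 -- new best
Longest substring with no repeats: "fbchg" with length 5

5


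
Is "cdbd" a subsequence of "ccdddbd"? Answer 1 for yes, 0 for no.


Check if "cdbd" is a subsequence of "ccdddbd"
Greedy scan:
  Position 0 ('c'): matches sub[0] = 'c'
  Position 1 ('c'): no match needed
  Position 2 ('d'): matches sub[1] = 'd'
  Position 3 ('d'): no match needed
  Position 4 ('d'): no match needed
  Position 5 ('b'): matches sub[2] = 'b'
  Position 6 ('d'): matches sub[3] = 'd'
All 4 characters matched => is a subsequence

1


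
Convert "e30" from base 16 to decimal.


Input: "e30" in base 16
Positional expansion:
  Digit 'e' (value 14) x 16^2 = 3584
  Digit '3' (value 3) x 16^1 = 48
  Digit '0' (value 0) x 16^0 = 0
Sum = 3632

3632


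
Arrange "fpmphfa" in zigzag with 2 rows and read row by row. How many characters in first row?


Zigzag "fpmphfa" into 2 rows:
Placing characters:
  'f' => row 0
  'p' => row 1
  'm' => row 0
  'p' => row 1
  'h' => row 0
  'f' => row 1
  'a' => row 0
Rows:
  Row 0: "fmha"
  Row 1: "ppf"
First row length: 4

4


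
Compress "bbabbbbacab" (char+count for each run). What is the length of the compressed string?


Input: bbabbbbacab
Runs:
  'b' x 2 => "b2"
  'a' x 1 => "a1"
  'b' x 4 => "b4"
  'a' x 1 => "a1"
  'c' x 1 => "c1"
  'a' x 1 => "a1"
  'b' x 1 => "b1"
Compressed: "b2a1b4a1c1a1b1"
Compressed length: 14

14


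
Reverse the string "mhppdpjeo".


Input: mhppdpjeo
Reading characters right to left:
  Position 8: 'o'
  Position 7: 'e'
  Position 6: 'j'
  Position 5: 'p'
  Position 4: 'd'
  Position 3: 'p'
  Position 2: 'p'
  Position 1: 'h'
  Position 0: 'm'
Reversed: oejpdpphm

oejpdpphm


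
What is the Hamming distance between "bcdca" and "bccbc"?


Comparing "bcdca" and "bccbc" position by position:
  Position 0: 'b' vs 'b' => same
  Position 1: 'c' vs 'c' => same
  Position 2: 'd' vs 'c' => differ
  Position 3: 'c' vs 'b' => differ
  Position 4: 'a' vs 'c' => differ
Total differences (Hamming distance): 3

3


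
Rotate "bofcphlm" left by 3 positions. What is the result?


Input: "bofcphlm", rotate left by 3
First 3 characters: "bof"
Remaining characters: "cphlm"
Concatenate remaining + first: "cphlm" + "bof" = "cphlmbof"

cphlmbof


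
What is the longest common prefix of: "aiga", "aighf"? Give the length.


Words: aiga, aighf
  Position 0: all 'a' => match
  Position 1: all 'i' => match
  Position 2: all 'g' => match
  Position 3: ('a', 'h') => mismatch, stop
LCP = "aig" (length 3)

3


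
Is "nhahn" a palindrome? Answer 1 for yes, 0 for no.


Input: nhahn
Reversed: nhahn
  Compare pos 0 ('n') with pos 4 ('n'): match
  Compare pos 1 ('h') with pos 3 ('h'): match
Result: palindrome

1


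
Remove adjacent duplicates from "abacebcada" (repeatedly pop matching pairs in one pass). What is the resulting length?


Input: abacebcada
Stack-based adjacent duplicate removal:
  Read 'a': push. Stack: a
  Read 'b': push. Stack: ab
  Read 'a': push. Stack: aba
  Read 'c': push. Stack: abac
  Read 'e': push. Stack: abace
  Read 'b': push. Stack: abaceb
  Read 'c': push. Stack: abacebc
  Read 'a': push. Stack: abacebca
  Read 'd': push. Stack: abacebcad
  Read 'a': push. Stack: abacebcada
Final stack: "abacebcada" (length 10)

10


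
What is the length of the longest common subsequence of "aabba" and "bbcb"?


LCS of "aabba" and "bbcb"
DP table:
           b    b    c    b
      0    0    0    0    0
  a   0    0    0    0    0
  a   0    0    0    0    0
  b   0    1    1    1    1
  b   0    1    2    2    2
  a   0    1    2    2    2
LCS length = dp[5][4] = 2

2


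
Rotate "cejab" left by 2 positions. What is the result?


Input: "cejab", rotate left by 2
First 2 characters: "ce"
Remaining characters: "jab"
Concatenate remaining + first: "jab" + "ce" = "jabce"

jabce


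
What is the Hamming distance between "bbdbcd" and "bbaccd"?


Comparing "bbdbcd" and "bbaccd" position by position:
  Position 0: 'b' vs 'b' => same
  Position 1: 'b' vs 'b' => same
  Position 2: 'd' vs 'a' => differ
  Position 3: 'b' vs 'c' => differ
  Position 4: 'c' vs 'c' => same
  Position 5: 'd' vs 'd' => same
Total differences (Hamming distance): 2

2


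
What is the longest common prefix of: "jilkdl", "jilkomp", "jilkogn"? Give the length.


Words: jilkdl, jilkomp, jilkogn
  Position 0: all 'j' => match
  Position 1: all 'i' => match
  Position 2: all 'l' => match
  Position 3: all 'k' => match
  Position 4: ('d', 'o', 'o') => mismatch, stop
LCP = "jilk" (length 4)

4


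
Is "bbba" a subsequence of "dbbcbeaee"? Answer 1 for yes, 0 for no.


Check if "bbba" is a subsequence of "dbbcbeaee"
Greedy scan:
  Position 0 ('d'): no match needed
  Position 1 ('b'): matches sub[0] = 'b'
  Position 2 ('b'): matches sub[1] = 'b'
  Position 3 ('c'): no match needed
  Position 4 ('b'): matches sub[2] = 'b'
  Position 5 ('e'): no match needed
  Position 6 ('a'): matches sub[3] = 'a'
  Position 7 ('e'): no match needed
  Position 8 ('e'): no match needed
All 4 characters matched => is a subsequence

1


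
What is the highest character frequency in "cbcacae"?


Input: cbcacae
Character counts:
  'a': 2
  'b': 1
  'c': 3
  'e': 1
Maximum frequency: 3

3


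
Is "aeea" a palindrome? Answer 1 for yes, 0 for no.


Input: aeea
Reversed: aeea
  Compare pos 0 ('a') with pos 3 ('a'): match
  Compare pos 1 ('e') with pos 2 ('e'): match
Result: palindrome

1


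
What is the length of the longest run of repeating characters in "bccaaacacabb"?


Input: "bccaaacacabb"
Scanning for longest run:
  Position 1 ('c'): new char, reset run to 1
  Position 2 ('c'): continues run of 'c', length=2
  Position 3 ('a'): new char, reset run to 1
  Position 4 ('a'): continues run of 'a', length=2
  Position 5 ('a'): continues run of 'a', length=3
  Position 6 ('c'): new char, reset run to 1
  Position 7 ('a'): new char, reset run to 1
  Position 8 ('c'): new char, reset run to 1
  Position 9 ('a'): new char, reset run to 1
  Position 10 ('b'): new char, reset run to 1
  Position 11 ('b'): continues run of 'b', length=2
Longest run: 'a' with length 3

3


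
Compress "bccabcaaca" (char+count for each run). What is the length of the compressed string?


Input: bccabcaaca
Runs:
  'b' x 1 => "b1"
  'c' x 2 => "c2"
  'a' x 1 => "a1"
  'b' x 1 => "b1"
  'c' x 1 => "c1"
  'a' x 2 => "a2"
  'c' x 1 => "c1"
  'a' x 1 => "a1"
Compressed: "b1c2a1b1c1a2c1a1"
Compressed length: 16

16


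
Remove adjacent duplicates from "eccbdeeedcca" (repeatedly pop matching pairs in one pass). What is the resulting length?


Input: eccbdeeedcca
Stack-based adjacent duplicate removal:
  Read 'e': push. Stack: e
  Read 'c': push. Stack: ec
  Read 'c': matches stack top 'c' => pop. Stack: e
  Read 'b': push. Stack: eb
  Read 'd': push. Stack: ebd
  Read 'e': push. Stack: ebde
  Read 'e': matches stack top 'e' => pop. Stack: ebd
  Read 'e': push. Stack: ebde
  Read 'd': push. Stack: ebded
  Read 'c': push. Stack: ebdedc
  Read 'c': matches stack top 'c' => pop. Stack: ebded
  Read 'a': push. Stack: ebdeda
Final stack: "ebdeda" (length 6)

6


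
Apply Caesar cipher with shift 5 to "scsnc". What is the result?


Caesar cipher: shift "scsnc" by 5
  's' (pos 18) + 5 = pos 23 = 'x'
  'c' (pos 2) + 5 = pos 7 = 'h'
  's' (pos 18) + 5 = pos 23 = 'x'
  'n' (pos 13) + 5 = pos 18 = 's'
  'c' (pos 2) + 5 = pos 7 = 'h'
Result: xhxsh

xhxsh


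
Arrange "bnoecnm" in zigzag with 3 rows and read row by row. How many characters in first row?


Zigzag "bnoecnm" into 3 rows:
Placing characters:
  'b' => row 0
  'n' => row 1
  'o' => row 2
  'e' => row 1
  'c' => row 0
  'n' => row 1
  'm' => row 2
Rows:
  Row 0: "bc"
  Row 1: "nen"
  Row 2: "om"
First row length: 2

2


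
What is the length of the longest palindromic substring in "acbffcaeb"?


Input: "acbffcaeb"
Checking substrings for palindromes:
  [3:5] "ff" (len 2) => palindrome
Longest palindromic substring: "ff" with length 2

2


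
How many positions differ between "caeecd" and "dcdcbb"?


Comparing "caeecd" and "dcdcbb" position by position:
  Position 0: 'c' vs 'd' => DIFFER
  Position 1: 'a' vs 'c' => DIFFER
  Position 2: 'e' vs 'd' => DIFFER
  Position 3: 'e' vs 'c' => DIFFER
  Position 4: 'c' vs 'b' => DIFFER
  Position 5: 'd' vs 'b' => DIFFER
Positions that differ: 6

6


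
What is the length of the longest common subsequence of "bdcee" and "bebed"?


LCS of "bdcee" and "bebed"
DP table:
           b    e    b    e    d
      0    0    0    0    0    0
  b   0    1    1    1    1    1
  d   0    1    1    1    1    2
  c   0    1    1    1    1    2
  e   0    1    2    2    2    2
  e   0    1    2    2    3    3
LCS length = dp[5][5] = 3

3


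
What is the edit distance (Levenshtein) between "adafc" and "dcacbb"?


Computing edit distance: "adafc" -> "dcacbb"
DP table:
           d    c    a    c    b    b
      0    1    2    3    4    5    6
  a   1    1    2    2    3    4    5
  d   2    1    2    3    3    4    5
  a   3    2    2    2    3    4    5
  f   4    3    3    3    3    4    5
  c   5    4    3    4    3    4    5
Edit distance = dp[5][6] = 5

5


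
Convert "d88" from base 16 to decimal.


Input: "d88" in base 16
Positional expansion:
  Digit 'd' (value 13) x 16^2 = 3328
  Digit '8' (value 8) x 16^1 = 128
  Digit '8' (value 8) x 16^0 = 8
Sum = 3464

3464


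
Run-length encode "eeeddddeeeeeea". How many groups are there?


Input: eeeddddeeeeeea
Scanning for consecutive runs:
  Group 1: 'e' x 3 (positions 0-2)
  Group 2: 'd' x 4 (positions 3-6)
  Group 3: 'e' x 6 (positions 7-12)
  Group 4: 'a' x 1 (positions 13-13)
Total groups: 4

4


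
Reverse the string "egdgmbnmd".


Input: egdgmbnmd
Reading characters right to left:
  Position 8: 'd'
  Position 7: 'm'
  Position 6: 'n'
  Position 5: 'b'
  Position 4: 'm'
  Position 3: 'g'
  Position 2: 'd'
  Position 1: 'g'
  Position 0: 'e'
Reversed: dmnbmgdge

dmnbmgdge


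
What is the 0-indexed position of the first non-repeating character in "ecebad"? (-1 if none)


Input: ecebad
Character frequencies:
  'a': 1
  'b': 1
  'c': 1
  'd': 1
  'e': 2
Scanning left to right for freq == 1:
  Position 0 ('e'): freq=2, skip
  Position 1 ('c'): unique! => answer = 1

1


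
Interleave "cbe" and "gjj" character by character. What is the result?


Interleaving "cbe" and "gjj":
  Position 0: 'c' from first, 'g' from second => "cg"
  Position 1: 'b' from first, 'j' from second => "bj"
  Position 2: 'e' from first, 'j' from second => "ej"
Result: cgbjej

cgbjej


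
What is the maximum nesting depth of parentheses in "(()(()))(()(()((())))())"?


Input: "(()(()))(()(()((())))())"
Tracking depth:
  Position 0 '(': depth becomes 1
  Position 1 '(': depth becomes 2
  Position 2 ')': depth becomes 1
  Position 3 '(': depth becomes 2
  Position 4 '(': depth becomes 3
  Position 5 ')': depth becomes 2
  Position 6 ')': depth becomes 1
  Position 7 ')': depth becomes 0
  Position 8 '(': depth becomes 1
  Position 9 '(': depth becomes 2
  Position 10 ')': depth becomes 1
  Position 11 '(': depth becomes 2
  Position 12 '(': depth becomes 3
  Position 13 ')': depth becomes 2
  Position 14 '(': depth becomes 3
  Position 15 '(': depth becomes 4
  Position 16 '(': depth becomes 5
  Position 17 ')': depth becomes 4
  Position 18 ')': depth becomes 3
  Position 19 ')': depth becomes 2
  Position 20 ')': depth becomes 1
  Position 21 '(': depth becomes 2
  Position 22 ')': depth becomes 1
  Position 23 ')': depth becomes 0
Maximum depth reached: 5

5


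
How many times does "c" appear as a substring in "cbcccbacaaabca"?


Searching for "c" in "cbcccbacaaabca"
Scanning each position:
  Position 0: "c" => MATCH
  Position 1: "b" => no
  Position 2: "c" => MATCH
  Position 3: "c" => MATCH
  Position 4: "c" => MATCH
  Position 5: "b" => no
  Position 6: "a" => no
  Position 7: "c" => MATCH
  Position 8: "a" => no
  Position 9: "a" => no
  Position 10: "a" => no
  Position 11: "b" => no
  Position 12: "c" => MATCH
  Position 13: "a" => no
Total occurrences: 6

6


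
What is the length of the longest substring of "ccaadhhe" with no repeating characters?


Input: "ccaadhhe"
Sliding window (track last position of each char):
  Position 0 ('c'): window [0,0] length 1 -- new best
  Position 1 ('c'): repeat (last at 0), move window start to 1
  Position 1 ('c'): window [1,1] length 1
  Position 2 ('a'): window [1,2] length 2 -- new best
  Position 3 ('a'): repeat (last at 2), move window start to 3
  Position 3 ('a'): window [3,3] length 1
  Position 4 ('d'): window [3,4] length 2
  Position 5 ('h'): window [3,5] length 3 -- new best
  Position 6 ('h'): repeat (last at 5), move window start to 6
  Position 6 ('h'): window [6,6] length 1
  Position 7 ('e'): window [6,7] length 2
Longest substring with no repeats: "adh" with length 3

3


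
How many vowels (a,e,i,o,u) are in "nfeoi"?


Input: nfeoi
Checking each character:
  'n' at position 0: consonant
  'f' at position 1: consonant
  'e' at position 2: vowel (running total: 1)
  'o' at position 3: vowel (running total: 2)
  'i' at position 4: vowel (running total: 3)
Total vowels: 3

3
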